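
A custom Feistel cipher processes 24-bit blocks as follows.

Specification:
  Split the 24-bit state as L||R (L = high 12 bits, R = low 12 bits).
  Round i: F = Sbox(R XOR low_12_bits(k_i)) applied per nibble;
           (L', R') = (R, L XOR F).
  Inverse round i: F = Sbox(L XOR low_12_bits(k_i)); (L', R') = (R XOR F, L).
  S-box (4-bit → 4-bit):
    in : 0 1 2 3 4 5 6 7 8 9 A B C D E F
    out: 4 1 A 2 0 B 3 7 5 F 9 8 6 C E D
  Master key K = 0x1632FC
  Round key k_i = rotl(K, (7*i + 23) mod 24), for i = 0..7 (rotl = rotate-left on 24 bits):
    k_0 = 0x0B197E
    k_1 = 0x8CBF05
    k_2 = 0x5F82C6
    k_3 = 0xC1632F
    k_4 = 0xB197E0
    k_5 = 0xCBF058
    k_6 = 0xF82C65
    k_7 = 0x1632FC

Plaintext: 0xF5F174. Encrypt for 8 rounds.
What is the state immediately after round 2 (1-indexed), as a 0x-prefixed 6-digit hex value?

s_0 = plaintext = 0xF5F174
s_1 = Round(s_0, k_0) = 0x174A16
s_2 = Round(s_1, k_1) = 0xA16A66
s_3 = Round(s_2, k_2) = 0xA66F82
s_4 = Round(s_3, k_3) = 0xF82CFA
s_5 = Round(s_4, k_4) = 0xCFA79B
s_6 = Round(s_5, k_5) = 0x79BB98
s_7 = Round(s_6, k_6) = 0xB98047
s_8 = Round(s_7, k_7) = 0x047110

0xA16A66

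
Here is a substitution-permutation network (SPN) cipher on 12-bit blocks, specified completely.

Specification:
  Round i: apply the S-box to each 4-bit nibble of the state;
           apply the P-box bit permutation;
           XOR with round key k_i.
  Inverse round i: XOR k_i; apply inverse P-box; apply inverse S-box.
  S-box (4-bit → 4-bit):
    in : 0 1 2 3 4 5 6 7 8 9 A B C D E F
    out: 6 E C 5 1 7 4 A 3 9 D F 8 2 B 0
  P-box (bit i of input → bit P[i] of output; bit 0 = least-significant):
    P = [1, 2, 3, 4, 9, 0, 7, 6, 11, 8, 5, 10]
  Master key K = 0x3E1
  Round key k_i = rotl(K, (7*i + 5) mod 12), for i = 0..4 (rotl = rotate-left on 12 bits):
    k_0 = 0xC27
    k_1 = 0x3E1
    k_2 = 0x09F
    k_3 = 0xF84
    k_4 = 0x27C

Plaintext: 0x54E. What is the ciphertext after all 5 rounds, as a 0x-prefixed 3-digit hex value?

0xFDE

s_0 = plaintext = 0x54E
s_1 = Round(s_0, k_0) = 0x711
s_2 = Round(s_1, k_1) = 0x63C
s_3 = Round(s_2, k_2) = 0x22F
s_4 = Round(s_3, k_3) = 0xB64
s_5 = Round(s_4, k_4) = 0xFDE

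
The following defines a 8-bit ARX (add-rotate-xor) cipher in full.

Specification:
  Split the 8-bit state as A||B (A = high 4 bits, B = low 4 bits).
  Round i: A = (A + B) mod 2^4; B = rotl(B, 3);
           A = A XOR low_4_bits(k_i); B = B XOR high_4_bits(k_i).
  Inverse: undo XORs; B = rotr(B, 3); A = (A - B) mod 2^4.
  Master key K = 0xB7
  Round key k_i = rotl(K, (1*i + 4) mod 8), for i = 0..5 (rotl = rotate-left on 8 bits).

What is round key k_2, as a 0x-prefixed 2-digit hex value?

0xED

K = 0xB7
k_0 = rotl(K, (1*0+4) mod 8) = rotl(K, 4) = 0x7B
k_1 = rotl(K, (1*1+4) mod 8) = rotl(K, 5) = 0xF6
k_2 = rotl(K, (1*2+4) mod 8) = rotl(K, 6) = 0xED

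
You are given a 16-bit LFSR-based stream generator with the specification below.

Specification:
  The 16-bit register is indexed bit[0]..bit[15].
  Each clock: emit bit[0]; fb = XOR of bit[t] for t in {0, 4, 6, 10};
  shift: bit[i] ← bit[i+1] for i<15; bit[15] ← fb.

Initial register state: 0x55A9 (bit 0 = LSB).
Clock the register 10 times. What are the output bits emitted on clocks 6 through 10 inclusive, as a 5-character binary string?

reg_0 = 0x55A9
clock 1: out=1, reg = 0x2AD4
clock 2: out=0, reg = 0x156A
clock 3: out=0, reg = 0x0AB5
clock 4: out=1, reg = 0x055A
clock 5: out=0, reg = 0x82AD
clock 6: out=1, reg = 0xC156
clock 7: out=0, reg = 0x60AB
clock 8: out=1, reg = 0xB055
clock 9: out=1, reg = 0xD82A
clock 10: out=0, reg = 0x6C15

10110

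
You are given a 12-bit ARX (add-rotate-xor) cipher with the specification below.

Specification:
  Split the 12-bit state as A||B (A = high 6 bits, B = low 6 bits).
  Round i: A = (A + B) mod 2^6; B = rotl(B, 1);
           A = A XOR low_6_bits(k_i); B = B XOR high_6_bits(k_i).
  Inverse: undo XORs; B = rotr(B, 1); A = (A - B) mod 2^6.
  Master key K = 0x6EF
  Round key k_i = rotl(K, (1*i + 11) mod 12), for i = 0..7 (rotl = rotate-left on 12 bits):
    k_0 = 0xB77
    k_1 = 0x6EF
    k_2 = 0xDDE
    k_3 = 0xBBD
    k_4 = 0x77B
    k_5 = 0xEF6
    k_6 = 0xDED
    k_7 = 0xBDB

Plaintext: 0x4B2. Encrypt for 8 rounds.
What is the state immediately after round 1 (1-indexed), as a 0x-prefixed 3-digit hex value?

0xCC8

s_0 = plaintext = 0x4B2
s_1 = Round(s_0, k_0) = 0xCC8
s_2 = Round(s_1, k_1) = 0x50B
s_3 = Round(s_2, k_2) = 0x061
s_4 = Round(s_3, k_3) = 0x7ED
s_5 = Round(s_4, k_4) = 0xDC6
s_6 = Round(s_5, k_5) = 0x2F7
s_7 = Round(s_6, k_6) = 0xBD8
s_8 = Round(s_7, k_7) = 0x71F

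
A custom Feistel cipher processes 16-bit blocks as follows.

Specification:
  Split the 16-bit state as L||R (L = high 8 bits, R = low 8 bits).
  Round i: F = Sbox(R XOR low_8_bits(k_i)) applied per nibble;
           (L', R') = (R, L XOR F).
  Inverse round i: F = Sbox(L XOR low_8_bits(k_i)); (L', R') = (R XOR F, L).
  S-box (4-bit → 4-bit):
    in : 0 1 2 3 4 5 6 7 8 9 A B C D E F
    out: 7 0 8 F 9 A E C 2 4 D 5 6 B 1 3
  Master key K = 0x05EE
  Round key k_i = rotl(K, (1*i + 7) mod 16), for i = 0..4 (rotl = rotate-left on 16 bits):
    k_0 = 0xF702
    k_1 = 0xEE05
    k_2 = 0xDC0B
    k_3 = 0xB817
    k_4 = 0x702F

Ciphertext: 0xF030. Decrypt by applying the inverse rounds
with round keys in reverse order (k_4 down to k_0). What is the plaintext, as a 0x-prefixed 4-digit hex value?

s_0 = ciphertext = 0xF030
s_1 = InvRound(s_0, k_4) = 0x83F0
s_2 = InvRound(s_1, k_3) = 0xB983
s_3 = InvRound(s_2, k_2) = 0xDBB9
s_4 = InvRound(s_3, k_1) = 0x08DB
s_5 = InvRound(s_4, k_0) = 0xA608

0xA608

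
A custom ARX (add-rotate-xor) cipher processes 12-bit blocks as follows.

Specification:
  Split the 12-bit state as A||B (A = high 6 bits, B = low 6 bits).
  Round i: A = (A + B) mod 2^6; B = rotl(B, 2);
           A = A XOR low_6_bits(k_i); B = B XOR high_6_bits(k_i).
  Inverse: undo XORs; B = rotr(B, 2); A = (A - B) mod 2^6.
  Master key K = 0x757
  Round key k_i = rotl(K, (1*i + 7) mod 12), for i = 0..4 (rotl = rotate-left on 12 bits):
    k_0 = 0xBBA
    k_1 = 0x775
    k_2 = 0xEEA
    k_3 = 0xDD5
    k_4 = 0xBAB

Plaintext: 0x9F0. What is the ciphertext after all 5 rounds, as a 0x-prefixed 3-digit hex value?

s_0 = plaintext = 0x9F0
s_1 = Round(s_0, k_0) = 0xB6D
s_2 = Round(s_1, k_1) = 0xBEB
s_3 = Round(s_2, k_2) = 0xC15
s_4 = Round(s_3, k_3) = 0x422
s_5 = Round(s_4, k_4) = 0x664

0x664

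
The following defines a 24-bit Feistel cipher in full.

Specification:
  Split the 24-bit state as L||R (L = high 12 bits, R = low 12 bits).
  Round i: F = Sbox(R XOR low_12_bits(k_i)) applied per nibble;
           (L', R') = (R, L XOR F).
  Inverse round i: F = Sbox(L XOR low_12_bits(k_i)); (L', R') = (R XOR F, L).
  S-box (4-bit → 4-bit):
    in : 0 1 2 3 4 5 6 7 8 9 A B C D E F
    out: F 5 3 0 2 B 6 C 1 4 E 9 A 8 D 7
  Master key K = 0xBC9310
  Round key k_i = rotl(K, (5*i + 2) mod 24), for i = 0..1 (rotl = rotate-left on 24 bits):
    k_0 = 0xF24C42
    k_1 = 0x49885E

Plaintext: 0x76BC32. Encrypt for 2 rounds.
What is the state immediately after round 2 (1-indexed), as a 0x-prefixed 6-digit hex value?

s_0 = plaintext = 0x76BC32
s_1 = Round(s_0, k_0) = 0xC328A4
s_2 = Round(s_1, k_1) = 0x8A434C

0x8A434C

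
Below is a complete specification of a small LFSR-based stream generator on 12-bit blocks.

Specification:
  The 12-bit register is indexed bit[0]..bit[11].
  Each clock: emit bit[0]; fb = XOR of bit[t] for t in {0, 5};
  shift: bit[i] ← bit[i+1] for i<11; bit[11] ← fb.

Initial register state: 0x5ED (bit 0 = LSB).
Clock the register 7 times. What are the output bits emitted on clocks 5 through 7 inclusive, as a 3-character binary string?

011

reg_0 = 0x5ED
clock 1: out=1, reg = 0x2F6
clock 2: out=0, reg = 0x97B
clock 3: out=1, reg = 0x4BD
clock 4: out=1, reg = 0x25E
clock 5: out=0, reg = 0x12F
clock 6: out=1, reg = 0x097
clock 7: out=1, reg = 0x84B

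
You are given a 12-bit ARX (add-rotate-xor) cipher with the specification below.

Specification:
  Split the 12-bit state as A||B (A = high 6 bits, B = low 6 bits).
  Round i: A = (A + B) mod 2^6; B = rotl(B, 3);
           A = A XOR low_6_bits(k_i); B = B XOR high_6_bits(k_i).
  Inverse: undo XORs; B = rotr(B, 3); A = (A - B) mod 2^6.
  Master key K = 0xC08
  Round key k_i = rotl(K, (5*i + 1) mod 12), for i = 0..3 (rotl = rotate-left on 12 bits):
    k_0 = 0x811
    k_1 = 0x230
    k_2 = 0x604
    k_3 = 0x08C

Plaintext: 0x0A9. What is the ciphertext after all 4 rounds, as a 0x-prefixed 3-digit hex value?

s_0 = plaintext = 0x0A9
s_1 = Round(s_0, k_0) = 0xEAD
s_2 = Round(s_1, k_1) = 0x5E5
s_3 = Round(s_2, k_2) = 0xE34
s_4 = Round(s_3, k_3) = 0x824

0x824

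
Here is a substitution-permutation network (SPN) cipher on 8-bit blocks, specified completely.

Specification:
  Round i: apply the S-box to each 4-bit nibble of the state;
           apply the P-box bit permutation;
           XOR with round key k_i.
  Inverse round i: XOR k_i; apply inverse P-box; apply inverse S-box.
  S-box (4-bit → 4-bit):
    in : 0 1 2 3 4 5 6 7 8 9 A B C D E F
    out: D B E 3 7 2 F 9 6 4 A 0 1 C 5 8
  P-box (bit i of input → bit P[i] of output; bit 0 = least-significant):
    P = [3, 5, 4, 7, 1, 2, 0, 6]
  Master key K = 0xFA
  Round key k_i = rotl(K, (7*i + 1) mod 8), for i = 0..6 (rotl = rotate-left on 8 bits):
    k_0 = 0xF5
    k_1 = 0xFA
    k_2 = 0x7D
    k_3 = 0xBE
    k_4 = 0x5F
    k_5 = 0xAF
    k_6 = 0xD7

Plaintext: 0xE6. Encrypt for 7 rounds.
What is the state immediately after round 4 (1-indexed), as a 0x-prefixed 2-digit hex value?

s_0 = plaintext = 0xE6
s_1 = Round(s_0, k_0) = 0x4E
s_2 = Round(s_1, k_1) = 0xE5
s_3 = Round(s_2, k_2) = 0x5E
s_4 = Round(s_3, k_3) = 0xA2
s_5 = Round(s_4, k_4) = 0xAB
s_6 = Round(s_5, k_5) = 0xEB
s_7 = Round(s_6, k_6) = 0xD4

0xA2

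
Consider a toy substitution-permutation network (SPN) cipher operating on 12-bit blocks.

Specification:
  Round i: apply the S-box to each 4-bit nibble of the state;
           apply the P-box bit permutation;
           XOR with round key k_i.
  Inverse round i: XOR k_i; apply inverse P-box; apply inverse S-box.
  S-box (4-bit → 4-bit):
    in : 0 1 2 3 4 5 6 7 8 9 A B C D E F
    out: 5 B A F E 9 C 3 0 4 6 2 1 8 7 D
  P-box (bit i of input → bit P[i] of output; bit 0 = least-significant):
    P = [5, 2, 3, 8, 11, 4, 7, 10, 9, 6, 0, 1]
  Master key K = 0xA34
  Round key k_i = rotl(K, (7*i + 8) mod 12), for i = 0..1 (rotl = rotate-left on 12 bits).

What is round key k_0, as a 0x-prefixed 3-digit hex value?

K = 0xA34
k_0 = rotl(K, (7*0+8) mod 12) = rotl(K, 8) = 0x4A3

0x4A3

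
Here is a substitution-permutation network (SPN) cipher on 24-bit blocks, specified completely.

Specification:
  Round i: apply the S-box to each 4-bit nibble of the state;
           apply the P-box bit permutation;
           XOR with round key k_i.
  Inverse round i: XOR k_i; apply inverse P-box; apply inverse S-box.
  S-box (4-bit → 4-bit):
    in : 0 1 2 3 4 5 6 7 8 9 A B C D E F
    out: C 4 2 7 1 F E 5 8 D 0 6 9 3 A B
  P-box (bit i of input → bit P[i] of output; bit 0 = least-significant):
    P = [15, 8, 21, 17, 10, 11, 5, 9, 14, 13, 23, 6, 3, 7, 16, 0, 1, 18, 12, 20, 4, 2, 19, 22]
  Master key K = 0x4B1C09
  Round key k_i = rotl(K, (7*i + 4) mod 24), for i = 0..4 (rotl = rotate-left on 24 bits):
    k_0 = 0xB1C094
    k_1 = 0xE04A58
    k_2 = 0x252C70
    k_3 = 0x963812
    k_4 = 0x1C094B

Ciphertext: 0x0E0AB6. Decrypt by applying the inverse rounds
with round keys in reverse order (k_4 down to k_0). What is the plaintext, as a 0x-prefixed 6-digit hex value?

s_0 = ciphertext = 0x0E0AB6
s_1 = InvRound(s_0, k_4) = 0xD8F80E
s_2 = InvRound(s_1, k_3) = 0x5244AC
s_3 = InvRound(s_2, k_2) = 0xFE3F20
s_4 = InvRound(s_3, k_1) = 0x764F7E
s_5 = InvRound(s_4, k_0) = 0x8D305F

0x8D305F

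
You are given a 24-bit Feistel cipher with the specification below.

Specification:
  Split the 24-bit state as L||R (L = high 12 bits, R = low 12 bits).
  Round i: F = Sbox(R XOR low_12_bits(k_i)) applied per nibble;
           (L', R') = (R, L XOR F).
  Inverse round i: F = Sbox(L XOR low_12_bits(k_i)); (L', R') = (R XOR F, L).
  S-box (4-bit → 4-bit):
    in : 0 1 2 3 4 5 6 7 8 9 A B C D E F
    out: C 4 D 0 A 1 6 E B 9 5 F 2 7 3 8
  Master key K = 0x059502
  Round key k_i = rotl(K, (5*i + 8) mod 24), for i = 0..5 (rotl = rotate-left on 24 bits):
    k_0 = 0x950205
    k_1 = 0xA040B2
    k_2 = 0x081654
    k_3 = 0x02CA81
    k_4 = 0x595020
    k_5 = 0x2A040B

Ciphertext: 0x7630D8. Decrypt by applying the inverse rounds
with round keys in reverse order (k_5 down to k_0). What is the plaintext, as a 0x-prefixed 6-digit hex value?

0xA022E4

s_0 = ciphertext = 0x7630D8
s_1 = InvRound(s_0, k_5) = 0x0B3763
s_2 = InvRound(s_1, k_4) = 0xBF30B3
s_3 = InvRound(s_2, k_3) = 0x45EBF3
s_4 = InvRound(s_3, k_2) = 0x63645E
s_5 = InvRound(s_4, k_1) = 0x2E4636
s_6 = InvRound(s_5, k_0) = 0xA022E4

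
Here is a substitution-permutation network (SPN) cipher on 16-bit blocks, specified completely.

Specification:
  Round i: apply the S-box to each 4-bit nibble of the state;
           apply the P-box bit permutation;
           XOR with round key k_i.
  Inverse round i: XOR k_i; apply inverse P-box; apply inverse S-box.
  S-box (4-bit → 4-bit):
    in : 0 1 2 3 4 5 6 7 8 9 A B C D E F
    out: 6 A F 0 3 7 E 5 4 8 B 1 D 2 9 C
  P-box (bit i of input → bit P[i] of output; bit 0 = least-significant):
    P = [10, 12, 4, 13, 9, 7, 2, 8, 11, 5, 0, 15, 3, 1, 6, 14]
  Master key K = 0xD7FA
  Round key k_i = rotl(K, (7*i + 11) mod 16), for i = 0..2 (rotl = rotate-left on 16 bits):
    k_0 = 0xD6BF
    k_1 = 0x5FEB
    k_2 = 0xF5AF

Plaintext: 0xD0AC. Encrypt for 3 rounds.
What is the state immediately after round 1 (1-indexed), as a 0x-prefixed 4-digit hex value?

s_0 = plaintext = 0xD0AC
s_1 = Round(s_0, k_0) = 0xF10C
s_2 = Round(s_1, k_1) = 0xBB1F
s_3 = Round(s_2, k_2) = 0xDC37

0xF10C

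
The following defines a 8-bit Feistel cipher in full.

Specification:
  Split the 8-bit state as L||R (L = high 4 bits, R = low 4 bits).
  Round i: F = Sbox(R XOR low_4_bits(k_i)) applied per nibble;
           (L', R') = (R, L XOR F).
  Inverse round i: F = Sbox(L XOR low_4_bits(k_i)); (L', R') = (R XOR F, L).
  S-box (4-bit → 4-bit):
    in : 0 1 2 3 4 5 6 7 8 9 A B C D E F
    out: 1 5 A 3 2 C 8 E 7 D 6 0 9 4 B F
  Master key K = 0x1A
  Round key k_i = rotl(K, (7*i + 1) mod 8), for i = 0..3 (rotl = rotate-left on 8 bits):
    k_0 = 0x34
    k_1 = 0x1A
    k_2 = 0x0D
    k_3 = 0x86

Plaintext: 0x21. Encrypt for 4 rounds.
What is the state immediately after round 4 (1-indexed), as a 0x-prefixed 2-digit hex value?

0x50

s_0 = plaintext = 0x21
s_1 = Round(s_0, k_0) = 0x1E
s_2 = Round(s_1, k_1) = 0xE3
s_3 = Round(s_2, k_2) = 0x35
s_4 = Round(s_3, k_3) = 0x50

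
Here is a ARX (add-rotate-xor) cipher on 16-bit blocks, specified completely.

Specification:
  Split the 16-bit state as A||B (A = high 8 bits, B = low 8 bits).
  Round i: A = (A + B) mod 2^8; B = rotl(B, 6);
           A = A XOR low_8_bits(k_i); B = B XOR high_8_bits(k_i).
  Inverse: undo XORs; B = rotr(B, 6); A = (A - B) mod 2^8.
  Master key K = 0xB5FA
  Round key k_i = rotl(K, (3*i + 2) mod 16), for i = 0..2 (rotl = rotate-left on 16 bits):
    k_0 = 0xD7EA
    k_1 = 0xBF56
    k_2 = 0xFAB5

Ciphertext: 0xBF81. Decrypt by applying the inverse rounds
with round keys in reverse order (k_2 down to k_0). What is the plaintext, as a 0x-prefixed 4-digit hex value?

0x6E7A

s_0 = ciphertext = 0xBF81
s_1 = InvRound(s_0, k_2) = 0x1DED
s_2 = InvRound(s_1, k_1) = 0x0249
s_3 = InvRound(s_2, k_0) = 0x6E7A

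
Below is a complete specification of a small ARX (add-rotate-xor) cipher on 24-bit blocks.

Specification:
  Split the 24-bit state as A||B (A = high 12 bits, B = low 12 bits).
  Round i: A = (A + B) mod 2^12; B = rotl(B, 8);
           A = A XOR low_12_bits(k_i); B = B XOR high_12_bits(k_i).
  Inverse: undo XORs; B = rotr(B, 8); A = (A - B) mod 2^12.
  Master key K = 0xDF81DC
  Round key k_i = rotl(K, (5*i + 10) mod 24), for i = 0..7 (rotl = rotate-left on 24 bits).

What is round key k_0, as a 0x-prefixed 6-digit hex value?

K = 0xDF81DC
k_0 = rotl(K, (5*0+10) mod 24) = rotl(K, 10) = 0x07737E

0x07737E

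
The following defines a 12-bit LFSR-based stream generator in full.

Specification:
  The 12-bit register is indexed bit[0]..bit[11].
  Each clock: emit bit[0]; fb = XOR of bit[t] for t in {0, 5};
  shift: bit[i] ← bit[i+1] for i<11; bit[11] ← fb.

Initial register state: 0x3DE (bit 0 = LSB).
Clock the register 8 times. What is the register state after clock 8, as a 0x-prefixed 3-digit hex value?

0xC03

reg_0 = 0x3DE
clock 1: out=0, reg = 0x1EF
clock 2: out=1, reg = 0x0F7
clock 3: out=1, reg = 0x07B
clock 4: out=1, reg = 0x03D
clock 5: out=1, reg = 0x01E
clock 6: out=0, reg = 0x00F
clock 7: out=1, reg = 0x807
clock 8: out=1, reg = 0xC03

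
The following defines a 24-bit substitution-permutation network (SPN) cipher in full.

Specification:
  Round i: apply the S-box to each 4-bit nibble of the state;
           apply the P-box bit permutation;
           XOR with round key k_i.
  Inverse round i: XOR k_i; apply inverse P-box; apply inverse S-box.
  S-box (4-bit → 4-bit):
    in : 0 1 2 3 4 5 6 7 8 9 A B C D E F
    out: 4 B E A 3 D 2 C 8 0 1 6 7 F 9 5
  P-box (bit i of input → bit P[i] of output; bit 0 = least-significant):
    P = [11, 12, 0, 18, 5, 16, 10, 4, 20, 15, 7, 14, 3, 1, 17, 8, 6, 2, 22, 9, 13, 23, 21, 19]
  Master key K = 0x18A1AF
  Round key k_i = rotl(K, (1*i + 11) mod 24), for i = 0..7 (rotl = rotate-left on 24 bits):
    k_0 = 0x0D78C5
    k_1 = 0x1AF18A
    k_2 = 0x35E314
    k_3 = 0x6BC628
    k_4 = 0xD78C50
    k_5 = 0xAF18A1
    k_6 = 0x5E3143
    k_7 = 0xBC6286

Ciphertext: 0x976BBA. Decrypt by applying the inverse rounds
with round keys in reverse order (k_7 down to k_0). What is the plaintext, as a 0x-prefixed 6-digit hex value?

0xAF5B09

s_0 = ciphertext = 0x976BBA
s_1 = InvRound(s_0, k_7) = 0x76591A
s_2 = InvRound(s_1, k_6) = 0x5AA88F
s_3 = InvRound(s_2, k_5) = 0xCB4443
s_4 = InvRound(s_3, k_4) = 0x896185
s_5 = InvRound(s_4, k_3) = 0xC25BF0
s_6 = InvRound(s_5, k_2) = 0xCC0C41
s_7 = InvRound(s_6, k_1) = 0x4FDD0D
s_8 = InvRound(s_7, k_0) = 0xAF5B09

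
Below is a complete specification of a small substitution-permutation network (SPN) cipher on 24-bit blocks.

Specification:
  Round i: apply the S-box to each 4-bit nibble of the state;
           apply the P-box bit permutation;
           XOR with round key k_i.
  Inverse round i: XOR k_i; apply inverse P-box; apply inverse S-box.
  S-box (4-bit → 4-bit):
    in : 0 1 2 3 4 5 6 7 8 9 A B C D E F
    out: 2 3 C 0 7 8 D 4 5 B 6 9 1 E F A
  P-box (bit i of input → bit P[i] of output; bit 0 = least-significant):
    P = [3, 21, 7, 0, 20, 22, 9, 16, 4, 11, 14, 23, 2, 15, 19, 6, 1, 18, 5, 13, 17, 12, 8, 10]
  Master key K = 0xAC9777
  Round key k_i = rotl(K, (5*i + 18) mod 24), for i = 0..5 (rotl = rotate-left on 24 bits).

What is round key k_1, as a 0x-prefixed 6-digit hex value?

K = 0xAC9777
k_0 = rotl(K, (5*0+18) mod 24) = rotl(K, 18) = 0xDEB25D
k_1 = rotl(K, (5*1+18) mod 24) = rotl(K, 23) = 0xD64BBB

0xD64BBB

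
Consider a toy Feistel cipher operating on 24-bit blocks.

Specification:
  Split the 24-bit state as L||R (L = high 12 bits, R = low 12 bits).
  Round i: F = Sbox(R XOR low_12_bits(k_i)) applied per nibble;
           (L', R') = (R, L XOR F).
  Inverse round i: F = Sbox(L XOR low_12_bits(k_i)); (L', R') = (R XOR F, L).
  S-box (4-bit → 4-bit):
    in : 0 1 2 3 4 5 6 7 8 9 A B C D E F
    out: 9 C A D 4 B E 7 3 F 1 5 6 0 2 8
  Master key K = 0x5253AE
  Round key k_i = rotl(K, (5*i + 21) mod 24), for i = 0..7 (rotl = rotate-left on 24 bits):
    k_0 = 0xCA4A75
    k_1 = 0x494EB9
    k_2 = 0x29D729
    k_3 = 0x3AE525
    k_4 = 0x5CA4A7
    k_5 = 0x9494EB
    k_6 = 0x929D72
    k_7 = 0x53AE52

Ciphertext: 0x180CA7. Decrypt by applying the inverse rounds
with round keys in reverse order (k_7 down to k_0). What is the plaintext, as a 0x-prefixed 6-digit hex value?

0x1D456A

s_0 = ciphertext = 0x180CA7
s_1 = InvRound(s_0, k_7) = 0x4AD180
s_2 = InvRound(s_1, k_6) = 0xE884AD
s_3 = InvRound(s_2, k_5) = 0x540E88
s_4 = InvRound(s_3, k_4) = 0x2AF540
s_5 = InvRound(s_4, k_3) = 0x2712AF
s_6 = InvRound(s_5, k_2) = 0x91C271
s_7 = InvRound(s_6, k_1) = 0x56A91C
s_8 = InvRound(s_7, k_0) = 0x1D456A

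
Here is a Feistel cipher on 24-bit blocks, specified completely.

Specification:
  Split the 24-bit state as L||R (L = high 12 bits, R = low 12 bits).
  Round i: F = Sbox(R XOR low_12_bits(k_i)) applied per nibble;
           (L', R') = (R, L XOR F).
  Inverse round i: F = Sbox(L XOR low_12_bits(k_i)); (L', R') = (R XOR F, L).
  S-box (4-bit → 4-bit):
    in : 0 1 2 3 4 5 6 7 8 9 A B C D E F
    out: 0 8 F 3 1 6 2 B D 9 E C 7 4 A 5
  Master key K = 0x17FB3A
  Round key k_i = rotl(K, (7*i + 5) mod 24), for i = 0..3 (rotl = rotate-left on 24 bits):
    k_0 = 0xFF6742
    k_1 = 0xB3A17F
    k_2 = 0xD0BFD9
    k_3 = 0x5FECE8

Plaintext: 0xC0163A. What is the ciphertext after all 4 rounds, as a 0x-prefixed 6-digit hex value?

0x12C438

s_0 = plaintext = 0xC0163A
s_1 = Round(s_0, k_0) = 0x63A4BC
s_2 = Round(s_1, k_1) = 0x4BC049
s_3 = Round(s_2, k_2) = 0x04912C
s_4 = Round(s_3, k_3) = 0x12C438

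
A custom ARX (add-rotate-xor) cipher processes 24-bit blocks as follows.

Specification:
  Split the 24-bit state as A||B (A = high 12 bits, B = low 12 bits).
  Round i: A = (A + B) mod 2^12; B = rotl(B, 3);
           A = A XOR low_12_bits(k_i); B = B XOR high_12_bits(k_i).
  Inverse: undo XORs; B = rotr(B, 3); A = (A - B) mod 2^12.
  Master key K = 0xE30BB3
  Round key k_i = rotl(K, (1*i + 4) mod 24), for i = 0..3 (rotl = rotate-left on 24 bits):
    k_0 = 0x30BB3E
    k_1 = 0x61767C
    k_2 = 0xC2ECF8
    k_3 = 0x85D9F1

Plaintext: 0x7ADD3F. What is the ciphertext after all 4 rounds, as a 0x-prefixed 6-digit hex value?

s_0 = plaintext = 0x7ADD3F
s_1 = Round(s_0, k_0) = 0xFD2AF5
s_2 = Round(s_1, k_1) = 0xCBB1BA
s_3 = Round(s_2, k_2) = 0x28D1FE
s_4 = Round(s_3, k_3) = 0xD7A7AD

0xD7A7AD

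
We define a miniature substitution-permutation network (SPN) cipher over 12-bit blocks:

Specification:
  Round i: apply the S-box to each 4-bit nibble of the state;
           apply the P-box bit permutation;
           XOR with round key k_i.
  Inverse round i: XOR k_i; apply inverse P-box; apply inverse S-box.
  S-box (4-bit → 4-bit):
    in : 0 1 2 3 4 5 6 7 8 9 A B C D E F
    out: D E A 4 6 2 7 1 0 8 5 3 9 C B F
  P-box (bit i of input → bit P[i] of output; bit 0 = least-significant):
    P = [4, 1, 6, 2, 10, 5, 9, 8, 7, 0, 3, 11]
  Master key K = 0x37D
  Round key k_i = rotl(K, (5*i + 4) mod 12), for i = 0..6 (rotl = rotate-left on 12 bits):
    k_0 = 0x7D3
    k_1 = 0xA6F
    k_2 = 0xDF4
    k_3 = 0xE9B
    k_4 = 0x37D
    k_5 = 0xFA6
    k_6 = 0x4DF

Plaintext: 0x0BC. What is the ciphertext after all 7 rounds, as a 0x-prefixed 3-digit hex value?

0xAF6

s_0 = plaintext = 0x0BC
s_1 = Round(s_0, k_0) = 0xB6F
s_2 = Round(s_1, k_1) = 0xC98
s_3 = Round(s_2, k_2) = 0x474
s_4 = Round(s_3, k_3) = 0xAD0
s_5 = Round(s_4, k_4) = 0x0A1
s_6 = Round(s_5, k_5) = 0x168
s_7 = Round(s_6, k_6) = 0xAF6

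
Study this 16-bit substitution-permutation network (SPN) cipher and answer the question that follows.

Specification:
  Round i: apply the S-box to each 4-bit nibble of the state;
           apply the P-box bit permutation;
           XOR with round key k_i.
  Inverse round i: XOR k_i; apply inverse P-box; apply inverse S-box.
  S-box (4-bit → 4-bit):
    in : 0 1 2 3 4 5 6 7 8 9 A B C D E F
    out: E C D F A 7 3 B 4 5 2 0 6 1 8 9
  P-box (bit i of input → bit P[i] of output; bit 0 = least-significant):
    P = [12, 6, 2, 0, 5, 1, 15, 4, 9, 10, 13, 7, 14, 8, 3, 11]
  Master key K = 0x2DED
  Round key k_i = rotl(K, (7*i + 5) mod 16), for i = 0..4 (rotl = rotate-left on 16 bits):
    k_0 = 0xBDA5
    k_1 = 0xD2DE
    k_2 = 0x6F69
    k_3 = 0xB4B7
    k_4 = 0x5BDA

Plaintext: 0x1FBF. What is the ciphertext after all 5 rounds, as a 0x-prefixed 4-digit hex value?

s_0 = plaintext = 0x1FBF
s_1 = Round(s_0, k_0) = 0xA72C
s_2 = Round(s_1, k_1) = 0x552A
s_3 = Round(s_2, k_2) = 0x8811
s_4 = Round(s_3, k_3) = 0x14AA
s_5 = Round(s_4, k_4) = 0x5710

0x5710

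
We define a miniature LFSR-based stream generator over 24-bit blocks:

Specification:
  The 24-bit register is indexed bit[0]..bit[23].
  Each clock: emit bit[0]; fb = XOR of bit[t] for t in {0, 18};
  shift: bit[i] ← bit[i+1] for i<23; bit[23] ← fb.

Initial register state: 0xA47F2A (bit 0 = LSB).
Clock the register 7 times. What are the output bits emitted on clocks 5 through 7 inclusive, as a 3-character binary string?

reg_0 = 0xA47F2A
clock 1: out=0, reg = 0xD23F95
clock 2: out=1, reg = 0xE91FCA
clock 3: out=0, reg = 0x748FE5
clock 4: out=1, reg = 0x3A47F2
clock 5: out=0, reg = 0x1D23F9
clock 6: out=1, reg = 0x0E91FC
clock 7: out=0, reg = 0x8748FE

010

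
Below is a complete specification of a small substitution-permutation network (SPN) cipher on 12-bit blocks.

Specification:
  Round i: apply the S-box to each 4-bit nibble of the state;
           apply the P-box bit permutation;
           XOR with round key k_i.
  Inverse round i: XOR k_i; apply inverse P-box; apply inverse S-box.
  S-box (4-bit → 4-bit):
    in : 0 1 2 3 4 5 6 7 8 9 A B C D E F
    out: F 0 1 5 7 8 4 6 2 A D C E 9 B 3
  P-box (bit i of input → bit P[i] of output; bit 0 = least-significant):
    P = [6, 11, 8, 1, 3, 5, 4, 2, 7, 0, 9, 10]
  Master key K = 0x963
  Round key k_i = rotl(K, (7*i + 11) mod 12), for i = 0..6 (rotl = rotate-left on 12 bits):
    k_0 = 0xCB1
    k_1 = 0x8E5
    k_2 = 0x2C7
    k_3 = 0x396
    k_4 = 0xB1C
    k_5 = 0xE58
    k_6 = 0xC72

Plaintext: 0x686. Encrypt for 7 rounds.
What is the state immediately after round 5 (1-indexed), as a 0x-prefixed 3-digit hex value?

s_0 = plaintext = 0x686
s_1 = Round(s_0, k_0) = 0xF91
s_2 = Round(s_1, k_1) = 0x840
s_3 = Round(s_2, k_2) = 0xBBC
s_4 = Round(s_3, k_3) = 0xC80
s_5 = Round(s_4, k_4) = 0x47F
s_6 = Round(s_5, k_5) = 0x4A9
s_7 = Round(s_6, k_6) = 0x6ED

0x47F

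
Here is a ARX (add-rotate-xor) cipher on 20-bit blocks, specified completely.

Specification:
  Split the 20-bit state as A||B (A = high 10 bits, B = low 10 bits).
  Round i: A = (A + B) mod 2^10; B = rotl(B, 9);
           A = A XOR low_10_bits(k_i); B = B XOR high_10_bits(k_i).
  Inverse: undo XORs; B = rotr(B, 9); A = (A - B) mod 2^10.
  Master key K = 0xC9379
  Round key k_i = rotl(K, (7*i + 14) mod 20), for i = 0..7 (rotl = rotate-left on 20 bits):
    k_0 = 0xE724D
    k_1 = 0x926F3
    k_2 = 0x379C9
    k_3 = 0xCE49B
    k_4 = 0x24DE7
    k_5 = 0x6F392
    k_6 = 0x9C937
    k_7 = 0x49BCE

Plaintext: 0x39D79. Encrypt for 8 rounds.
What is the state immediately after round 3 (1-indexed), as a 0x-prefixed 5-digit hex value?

s_0 = plaintext = 0x39D79
s_1 = Round(s_0, k_0) = 0x0B520
s_2 = Round(s_1, k_1) = 0xEFAD9
s_3 = Round(s_2, k_2) = 0xD7BB2
s_4 = Round(s_3, k_3) = 0xE2EE0
s_5 = Round(s_4, k_4) = 0xE31E3
s_6 = Round(s_5, k_5) = 0xBF74D
s_7 = Round(s_6, k_6) = 0xDF5D4
s_8 = Round(s_7, k_7) = 0xA7DCC

0xD7BB2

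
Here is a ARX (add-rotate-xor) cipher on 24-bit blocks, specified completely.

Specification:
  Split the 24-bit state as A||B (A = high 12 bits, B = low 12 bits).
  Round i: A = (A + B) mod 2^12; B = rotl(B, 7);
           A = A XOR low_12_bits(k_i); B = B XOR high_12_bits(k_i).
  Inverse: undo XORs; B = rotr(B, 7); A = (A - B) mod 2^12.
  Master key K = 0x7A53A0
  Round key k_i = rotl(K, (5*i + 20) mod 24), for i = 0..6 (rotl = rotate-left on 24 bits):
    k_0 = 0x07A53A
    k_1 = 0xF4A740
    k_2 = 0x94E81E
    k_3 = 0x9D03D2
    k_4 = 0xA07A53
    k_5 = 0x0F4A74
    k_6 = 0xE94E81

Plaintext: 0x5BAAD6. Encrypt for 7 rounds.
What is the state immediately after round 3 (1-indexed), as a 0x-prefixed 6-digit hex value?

0x8B7086

s_0 = plaintext = 0x5BAAD6
s_1 = Round(s_0, k_0) = 0x5AAB2C
s_2 = Round(s_1, k_1) = 0x796913
s_3 = Round(s_2, k_2) = 0x8B7086
s_4 = Round(s_3, k_3) = 0xAEFAD4
s_5 = Round(s_4, k_4) = 0xF90051
s_6 = Round(s_5, k_5) = 0x595876
s_7 = Round(s_6, k_6) = 0x08A5D7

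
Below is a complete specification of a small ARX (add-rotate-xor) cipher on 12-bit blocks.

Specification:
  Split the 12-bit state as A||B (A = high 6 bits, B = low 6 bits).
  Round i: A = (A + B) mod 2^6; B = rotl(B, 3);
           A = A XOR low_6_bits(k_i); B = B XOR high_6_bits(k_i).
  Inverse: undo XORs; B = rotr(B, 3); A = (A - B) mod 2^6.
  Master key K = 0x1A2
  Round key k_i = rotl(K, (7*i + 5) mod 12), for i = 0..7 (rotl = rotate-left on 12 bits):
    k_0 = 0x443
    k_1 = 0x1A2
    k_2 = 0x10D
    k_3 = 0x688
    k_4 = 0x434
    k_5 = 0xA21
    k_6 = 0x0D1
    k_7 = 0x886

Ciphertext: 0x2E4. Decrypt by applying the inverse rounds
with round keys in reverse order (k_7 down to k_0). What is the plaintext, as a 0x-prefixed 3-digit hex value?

s_0 = ciphertext = 0x2E4
s_1 = InvRound(s_0, k_7) = 0x770
s_2 = InvRound(s_1, k_6) = 0xB9E
s_3 = InvRound(s_2, k_5) = 0x676
s_4 = InvRound(s_3, k_4) = 0xE74
s_5 = InvRound(s_4, k_3) = 0xF35
s_6 = InvRound(s_5, k_2) = 0x8CE
s_7 = InvRound(s_6, k_1) = 0x001
s_8 = InvRound(s_7, k_0) = 0x042

0x042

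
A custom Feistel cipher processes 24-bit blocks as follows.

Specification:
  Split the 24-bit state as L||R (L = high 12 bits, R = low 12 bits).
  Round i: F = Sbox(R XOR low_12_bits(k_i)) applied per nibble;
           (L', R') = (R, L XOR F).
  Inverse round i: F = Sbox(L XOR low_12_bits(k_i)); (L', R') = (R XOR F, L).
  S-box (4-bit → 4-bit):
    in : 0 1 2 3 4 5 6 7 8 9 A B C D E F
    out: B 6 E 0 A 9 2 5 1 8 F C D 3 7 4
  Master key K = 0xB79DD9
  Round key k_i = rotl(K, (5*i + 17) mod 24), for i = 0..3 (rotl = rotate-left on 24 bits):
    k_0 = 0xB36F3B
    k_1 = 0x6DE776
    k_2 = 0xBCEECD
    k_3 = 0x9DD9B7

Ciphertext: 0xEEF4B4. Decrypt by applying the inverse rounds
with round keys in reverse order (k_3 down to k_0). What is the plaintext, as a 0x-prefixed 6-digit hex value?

s_0 = ciphertext = 0xEEF4B4
s_1 = InvRound(s_0, k_3) = 0x125EEF
s_2 = InvRound(s_1, k_2) = 0xA9E125
s_3 = InvRound(s_2, k_1) = 0x254A9E
s_4 = InvRound(s_3, k_0) = 0x9BA254

0x9BA254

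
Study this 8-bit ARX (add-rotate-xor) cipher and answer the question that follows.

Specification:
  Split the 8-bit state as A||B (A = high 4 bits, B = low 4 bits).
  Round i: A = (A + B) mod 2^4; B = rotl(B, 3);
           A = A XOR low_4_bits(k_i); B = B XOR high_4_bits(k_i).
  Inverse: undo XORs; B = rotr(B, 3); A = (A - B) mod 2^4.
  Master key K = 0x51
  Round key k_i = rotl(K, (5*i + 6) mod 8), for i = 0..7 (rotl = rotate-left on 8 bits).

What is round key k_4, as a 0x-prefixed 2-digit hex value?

K = 0x51
k_0 = rotl(K, (5*0+6) mod 8) = rotl(K, 6) = 0x54
k_1 = rotl(K, (5*1+6) mod 8) = rotl(K, 3) = 0x8A
k_2 = rotl(K, (5*2+6) mod 8) = rotl(K, 0) = 0x51
k_3 = rotl(K, (5*3+6) mod 8) = rotl(K, 5) = 0x2A
k_4 = rotl(K, (5*4+6) mod 8) = rotl(K, 2) = 0x45

0x45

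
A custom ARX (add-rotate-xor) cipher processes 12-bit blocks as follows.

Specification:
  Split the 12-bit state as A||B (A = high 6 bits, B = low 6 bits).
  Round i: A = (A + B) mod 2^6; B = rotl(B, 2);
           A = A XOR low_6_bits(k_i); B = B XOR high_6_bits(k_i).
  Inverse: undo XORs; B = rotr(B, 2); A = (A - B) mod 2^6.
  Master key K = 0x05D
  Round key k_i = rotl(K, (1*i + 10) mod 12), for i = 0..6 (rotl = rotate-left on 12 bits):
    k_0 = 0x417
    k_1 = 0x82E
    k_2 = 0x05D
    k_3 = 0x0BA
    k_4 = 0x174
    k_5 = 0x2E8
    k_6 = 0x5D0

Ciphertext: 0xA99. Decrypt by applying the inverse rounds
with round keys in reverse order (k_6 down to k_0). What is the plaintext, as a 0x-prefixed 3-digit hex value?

s_0 = ciphertext = 0xA99
s_1 = InvRound(s_0, k_6) = 0x5E3
s_2 = InvRound(s_1, k_5) = 0xD4A
s_3 = InvRound(s_2, k_4) = 0x3B3
s_4 = InvRound(s_3, k_3) = 0x61C
s_5 = InvRound(s_4, k_2) = 0xB97
s_6 = InvRound(s_5, k_1) = 0x0FD
s_7 = InvRound(s_6, k_0) = 0xE5B

0xE5B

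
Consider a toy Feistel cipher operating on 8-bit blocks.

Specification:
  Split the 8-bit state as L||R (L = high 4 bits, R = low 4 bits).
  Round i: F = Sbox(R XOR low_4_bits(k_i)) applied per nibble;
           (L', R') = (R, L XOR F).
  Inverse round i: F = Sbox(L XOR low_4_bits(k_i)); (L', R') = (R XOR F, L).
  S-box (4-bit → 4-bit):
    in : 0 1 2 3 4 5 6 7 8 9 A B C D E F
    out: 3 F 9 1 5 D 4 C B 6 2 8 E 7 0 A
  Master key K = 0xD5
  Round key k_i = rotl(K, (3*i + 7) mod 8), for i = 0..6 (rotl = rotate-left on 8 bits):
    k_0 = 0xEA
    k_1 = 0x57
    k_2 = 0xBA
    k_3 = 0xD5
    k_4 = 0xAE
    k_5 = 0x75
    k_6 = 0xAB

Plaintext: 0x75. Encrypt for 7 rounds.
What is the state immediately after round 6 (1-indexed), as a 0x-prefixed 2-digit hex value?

s_0 = plaintext = 0x75
s_1 = Round(s_0, k_0) = 0x5D
s_2 = Round(s_1, k_1) = 0xD7
s_3 = Round(s_2, k_2) = 0x7A
s_4 = Round(s_3, k_3) = 0xAD
s_5 = Round(s_4, k_4) = 0xDB
s_6 = Round(s_5, k_5) = 0xBD
s_7 = Round(s_6, k_6) = 0xDF

0xBD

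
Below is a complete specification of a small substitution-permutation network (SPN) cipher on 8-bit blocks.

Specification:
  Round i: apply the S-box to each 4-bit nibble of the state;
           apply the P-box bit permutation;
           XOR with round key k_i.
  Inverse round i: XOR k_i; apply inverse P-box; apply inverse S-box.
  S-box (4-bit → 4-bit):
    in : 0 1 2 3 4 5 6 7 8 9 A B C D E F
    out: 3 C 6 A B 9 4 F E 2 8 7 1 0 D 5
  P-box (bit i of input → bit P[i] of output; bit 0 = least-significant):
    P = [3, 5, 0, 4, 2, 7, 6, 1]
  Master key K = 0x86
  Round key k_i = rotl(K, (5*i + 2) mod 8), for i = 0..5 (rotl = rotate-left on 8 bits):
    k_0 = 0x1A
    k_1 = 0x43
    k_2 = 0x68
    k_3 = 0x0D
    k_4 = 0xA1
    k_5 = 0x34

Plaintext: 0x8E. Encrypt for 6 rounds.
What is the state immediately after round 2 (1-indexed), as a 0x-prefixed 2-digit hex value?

0x56

s_0 = plaintext = 0x8E
s_1 = Round(s_0, k_0) = 0xC1
s_2 = Round(s_1, k_1) = 0x56
s_3 = Round(s_2, k_2) = 0x6F
s_4 = Round(s_3, k_3) = 0x44
s_5 = Round(s_4, k_4) = 0x1F
s_6 = Round(s_5, k_5) = 0x7F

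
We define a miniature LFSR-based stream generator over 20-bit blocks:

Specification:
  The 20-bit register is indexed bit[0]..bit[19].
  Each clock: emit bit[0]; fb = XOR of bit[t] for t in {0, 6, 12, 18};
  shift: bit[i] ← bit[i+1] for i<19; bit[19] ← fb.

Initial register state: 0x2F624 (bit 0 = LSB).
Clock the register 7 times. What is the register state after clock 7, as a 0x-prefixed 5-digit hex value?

0xDE5EC

reg_0 = 0x2F624
clock 1: out=0, reg = 0x97B12
clock 2: out=0, reg = 0xCBD89
clock 3: out=1, reg = 0xE5EC4
clock 4: out=0, reg = 0xF2F62
clock 5: out=0, reg = 0x797B1
clock 6: out=1, reg = 0xBCBD8
clock 7: out=0, reg = 0xDE5EC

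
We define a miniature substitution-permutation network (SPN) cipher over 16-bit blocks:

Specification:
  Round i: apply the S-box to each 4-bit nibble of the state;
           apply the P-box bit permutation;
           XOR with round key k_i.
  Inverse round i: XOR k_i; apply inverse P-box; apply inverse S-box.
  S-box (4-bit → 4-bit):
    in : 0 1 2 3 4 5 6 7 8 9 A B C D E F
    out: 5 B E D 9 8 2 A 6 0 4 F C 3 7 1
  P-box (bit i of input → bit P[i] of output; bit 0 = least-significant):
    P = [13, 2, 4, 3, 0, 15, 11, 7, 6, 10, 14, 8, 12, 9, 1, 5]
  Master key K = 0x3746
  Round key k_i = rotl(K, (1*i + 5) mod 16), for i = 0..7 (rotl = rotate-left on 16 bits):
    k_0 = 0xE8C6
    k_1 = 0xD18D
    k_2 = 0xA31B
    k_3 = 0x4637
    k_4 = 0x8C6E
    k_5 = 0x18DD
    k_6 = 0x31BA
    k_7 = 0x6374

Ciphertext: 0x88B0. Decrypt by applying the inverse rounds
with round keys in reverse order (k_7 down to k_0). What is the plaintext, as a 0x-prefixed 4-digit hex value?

0xDB0F

s_0 = ciphertext = 0x88B0
s_1 = InvRound(s_0, k_7) = 0x632D
s_2 = InvRound(s_1, k_6) = 0xEA48
s_3 = InvRound(s_2, k_5) = 0xDA1E
s_4 = InvRound(s_3, k_4) = 0x1E9A
s_5 = InvRound(s_4, k_3) = 0x4A37
s_6 = InvRound(s_5, k_2) = 0x5C81
s_7 = InvRound(s_6, k_1) = 0x9787
s_8 = InvRound(s_7, k_0) = 0xDB0F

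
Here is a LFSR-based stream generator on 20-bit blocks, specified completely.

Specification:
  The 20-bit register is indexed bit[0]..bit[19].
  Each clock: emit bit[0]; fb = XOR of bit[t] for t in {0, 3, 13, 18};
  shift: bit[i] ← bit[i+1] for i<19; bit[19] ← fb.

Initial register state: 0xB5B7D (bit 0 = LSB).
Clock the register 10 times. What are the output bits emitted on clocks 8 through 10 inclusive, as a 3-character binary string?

reg_0 = 0xB5B7D
clock 1: out=1, reg = 0x5ADBE
clock 2: out=0, reg = 0xAD6DF
clock 3: out=1, reg = 0x56B6F
clock 4: out=1, reg = 0x2B5B7
clock 5: out=1, reg = 0x15ADB
clock 6: out=1, reg = 0x0AD6D
clock 7: out=1, reg = 0x856B6
clock 8: out=0, reg = 0x42B5B
clock 9: out=1, reg = 0x215AD
clock 10: out=1, reg = 0x10AD6

011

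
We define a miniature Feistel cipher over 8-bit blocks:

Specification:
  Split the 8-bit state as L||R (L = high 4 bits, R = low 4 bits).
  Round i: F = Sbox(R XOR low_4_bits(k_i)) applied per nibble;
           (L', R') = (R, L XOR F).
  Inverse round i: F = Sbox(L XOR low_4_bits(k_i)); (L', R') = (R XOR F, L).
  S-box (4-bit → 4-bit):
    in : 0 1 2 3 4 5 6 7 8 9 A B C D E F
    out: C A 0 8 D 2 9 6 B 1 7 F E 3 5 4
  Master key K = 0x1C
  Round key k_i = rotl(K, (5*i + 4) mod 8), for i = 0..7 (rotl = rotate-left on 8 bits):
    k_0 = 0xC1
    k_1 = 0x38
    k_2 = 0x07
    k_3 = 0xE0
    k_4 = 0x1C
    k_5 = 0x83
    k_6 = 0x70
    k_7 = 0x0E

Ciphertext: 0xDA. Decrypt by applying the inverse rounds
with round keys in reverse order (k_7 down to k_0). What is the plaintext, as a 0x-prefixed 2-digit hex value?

s_0 = ciphertext = 0xDA
s_1 = InvRound(s_0, k_7) = 0x2D
s_2 = InvRound(s_1, k_6) = 0xD2
s_3 = InvRound(s_2, k_5) = 0x7D
s_4 = InvRound(s_3, k_4) = 0x27
s_5 = InvRound(s_4, k_3) = 0x72
s_6 = InvRound(s_5, k_2) = 0xE7
s_7 = InvRound(s_6, k_1) = 0xEE
s_8 = InvRound(s_7, k_0) = 0xAE

0xAE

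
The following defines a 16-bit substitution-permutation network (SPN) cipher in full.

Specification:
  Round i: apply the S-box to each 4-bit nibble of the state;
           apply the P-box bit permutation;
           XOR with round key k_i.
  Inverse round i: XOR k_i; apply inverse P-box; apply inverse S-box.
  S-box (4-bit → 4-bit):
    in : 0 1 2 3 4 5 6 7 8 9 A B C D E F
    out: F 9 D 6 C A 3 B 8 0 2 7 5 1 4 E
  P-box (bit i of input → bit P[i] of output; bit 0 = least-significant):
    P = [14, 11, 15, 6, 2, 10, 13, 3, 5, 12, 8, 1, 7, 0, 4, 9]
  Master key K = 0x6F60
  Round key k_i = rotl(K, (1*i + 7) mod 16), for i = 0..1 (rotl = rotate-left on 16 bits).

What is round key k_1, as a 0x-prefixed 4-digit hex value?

K = 0x6F60
k_0 = rotl(K, (1*0+7) mod 16) = rotl(K, 7) = 0xB037
k_1 = rotl(K, (1*1+7) mod 16) = rotl(K, 8) = 0x606F

0x606F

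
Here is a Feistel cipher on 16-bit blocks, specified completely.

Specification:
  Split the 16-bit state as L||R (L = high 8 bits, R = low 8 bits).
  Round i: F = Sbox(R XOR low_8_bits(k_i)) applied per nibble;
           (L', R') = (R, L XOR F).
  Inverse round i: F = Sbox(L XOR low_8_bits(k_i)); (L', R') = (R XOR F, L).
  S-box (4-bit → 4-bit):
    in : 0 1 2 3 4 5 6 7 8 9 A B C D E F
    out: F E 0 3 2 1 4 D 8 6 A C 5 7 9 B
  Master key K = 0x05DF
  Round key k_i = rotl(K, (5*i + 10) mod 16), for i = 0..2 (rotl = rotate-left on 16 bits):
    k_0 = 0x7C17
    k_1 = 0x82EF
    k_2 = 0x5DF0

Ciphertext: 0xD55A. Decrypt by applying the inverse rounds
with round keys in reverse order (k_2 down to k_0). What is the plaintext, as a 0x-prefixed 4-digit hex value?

s_0 = ciphertext = 0xD55A
s_1 = InvRound(s_0, k_2) = 0x5BD5
s_2 = InvRound(s_1, k_1) = 0x175B
s_3 = InvRound(s_2, k_0) = 0xA417

0xA417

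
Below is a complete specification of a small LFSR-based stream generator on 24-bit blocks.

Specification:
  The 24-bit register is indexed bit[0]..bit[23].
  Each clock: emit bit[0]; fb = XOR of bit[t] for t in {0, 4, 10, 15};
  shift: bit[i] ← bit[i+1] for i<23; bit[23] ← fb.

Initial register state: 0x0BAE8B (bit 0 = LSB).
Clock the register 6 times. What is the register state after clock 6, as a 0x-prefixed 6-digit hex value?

reg_0 = 0x0BAE8B
clock 1: out=1, reg = 0x85D745
clock 2: out=1, reg = 0xC2EBA2
clock 3: out=0, reg = 0xE175D1
clock 4: out=1, reg = 0xF0BAE8
clock 5: out=0, reg = 0xF85D74
clock 6: out=0, reg = 0x7C2EBA

0x7C2EBA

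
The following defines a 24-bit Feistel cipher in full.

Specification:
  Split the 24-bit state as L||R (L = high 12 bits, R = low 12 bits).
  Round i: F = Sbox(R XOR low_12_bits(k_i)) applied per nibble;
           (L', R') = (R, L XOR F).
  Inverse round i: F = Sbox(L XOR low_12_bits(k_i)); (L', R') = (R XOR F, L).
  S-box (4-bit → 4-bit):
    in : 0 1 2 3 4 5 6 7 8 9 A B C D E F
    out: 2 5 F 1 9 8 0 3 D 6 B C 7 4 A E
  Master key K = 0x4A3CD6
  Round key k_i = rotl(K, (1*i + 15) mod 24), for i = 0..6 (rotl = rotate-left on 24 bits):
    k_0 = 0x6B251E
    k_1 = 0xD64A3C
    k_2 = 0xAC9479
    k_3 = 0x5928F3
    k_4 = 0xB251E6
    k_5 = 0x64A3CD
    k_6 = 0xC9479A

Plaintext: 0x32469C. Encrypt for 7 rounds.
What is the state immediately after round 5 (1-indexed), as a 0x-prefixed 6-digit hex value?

s_0 = plaintext = 0x32469C
s_1 = Round(s_0, k_0) = 0x69C2FB
s_2 = Round(s_1, k_1) = 0x2FBBEF
s_3 = Round(s_2, k_2) = 0xBEFC9B
s_4 = Round(s_3, k_3) = 0xC9B2E2
s_5 = Round(s_4, k_4) = 0x2E2DB2
s_6 = Round(s_5, k_5) = 0xDB28DC
s_7 = Round(s_6, k_6) = 0x8DC322

0x2E2DB2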